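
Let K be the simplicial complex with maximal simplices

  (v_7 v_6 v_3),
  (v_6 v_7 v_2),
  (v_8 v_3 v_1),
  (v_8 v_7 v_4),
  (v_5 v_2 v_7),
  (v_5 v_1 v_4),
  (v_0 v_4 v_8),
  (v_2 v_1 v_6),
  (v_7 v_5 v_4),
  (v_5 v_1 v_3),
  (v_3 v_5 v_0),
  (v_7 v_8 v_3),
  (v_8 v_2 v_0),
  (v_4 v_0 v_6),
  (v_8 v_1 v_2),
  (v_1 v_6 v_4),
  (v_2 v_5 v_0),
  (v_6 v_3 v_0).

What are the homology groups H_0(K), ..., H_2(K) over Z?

K has 9 vertices, 27 edges, 18 triangles.
rank ∂_0 = 0, rank ∂_1 = 8 ⇒ b_0 = 9 − 0 − 8 = 1; all invariant factors of ∂_1 are 1 so no torsion. So H_0 ≅ Z.
rank ∂_1 = 8, rank ∂_2 = 17 ⇒ b_1 = 27 − 8 − 17 = 2; all invariant factors of ∂_2 are 1 so no torsion. So H_1 ≅ Z^2.
rank ∂_2 = 17, rank ∂_3 = 0 ⇒ b_2 = 18 − 17 − 0 = 1. So H_2 ≅ Z.

H_0 = Z,  H_1 = Z^2,  H_2 = Z.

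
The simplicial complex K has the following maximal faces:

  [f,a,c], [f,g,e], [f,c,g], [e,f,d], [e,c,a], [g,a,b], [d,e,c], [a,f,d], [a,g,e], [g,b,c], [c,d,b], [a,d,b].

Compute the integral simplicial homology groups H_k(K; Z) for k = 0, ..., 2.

H_0 ≅ Z,  H_1 ≅ Z/2,  H_2 = 0.

Order the vertices as a < b < c < d < e < f < g. Listing each simplex with vertices in this order, K has dimension 2 with simplices:

  0-simplices (7): a, b, c, d, e, f, g
  1-simplices (18): ab, ac, ad, ae, af, ag, bc, bd, bg, cd, ce, cf, cg, de, df, ef, eg, fg
  2-simplices (12): abd, abg, ace, acf, adf, aeg, bcd, bcg, cde, cfg, def, efg

giving chain groups C_0 ≅ Z^7, C_1 ≅ Z^18, C_2 ≅ Z^12.

The boundary map ∂_1: C_1 → C_0 sends each edge [p,q] (with p < q) to q − p. For instance
  ∂ef = f − e.
This gives a 7×18 integer matrix of rank 6; reducing to Smith normal form yields diagonal entries (1,1,1,1,1,1).

The boundary map ∂_2: C_2 → C_1 acts by ∂[p,q,r] = [q,r] − [p,r] + [p,q]. For instance
  ∂cde = de − ce + cd,
  ∂ace = ce − ae + ac.
As a 18×12 matrix over Z this has rank 12, with invariant factors (1,1,1,1,1,1,1,1,1,1,1,2).

Now H_k = ker ∂_k / im ∂_{k+1}, so:

  H_0: rank C_0 − rank ∂_1 = 7 − 6 = 1, and the invariant factors of ∂_1 are all 1, so H_0 ≅ Z.
  H_1: rank ker ∂_1 − rank ∂_2 = (18 − 6) − 12 = 0, and ∂_2 has invariant factor 2 > 1, so H_1 ≅ Z/2.
  H_2: rank ker ∂_2 − rank ∂_3 = (12 − 12) − 0 = 0, and there is no ∂_3, so H_2 ≅ 0.

As a check, the Euler characteristic is 7 − 18 + 12 = 1, which agrees with 1 − 0 + 0 = 1.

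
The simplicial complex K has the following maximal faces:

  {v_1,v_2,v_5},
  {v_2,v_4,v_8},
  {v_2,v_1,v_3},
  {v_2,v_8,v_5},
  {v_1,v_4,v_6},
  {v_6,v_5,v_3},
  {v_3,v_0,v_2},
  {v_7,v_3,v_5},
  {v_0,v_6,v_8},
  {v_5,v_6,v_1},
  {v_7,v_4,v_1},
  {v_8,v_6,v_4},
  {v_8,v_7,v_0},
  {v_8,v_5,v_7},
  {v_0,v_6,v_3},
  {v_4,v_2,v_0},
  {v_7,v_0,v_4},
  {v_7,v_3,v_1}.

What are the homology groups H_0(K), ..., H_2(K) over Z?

H_0 = Z,  H_1 = Z ⊕ Z_2,  H_2 = 0.

Fix the vertex order v_0 < v_1 < v_2 < v_3 < v_4 < v_5 < v_6 < v_7 < v_8 and write every simplex with vertices in increasing order. Then dim K = 2 and the simplices of K are:

  0-simplices (9): [v_0], [v_1], [v_2], [v_3], [v_4], [v_5], [v_6], [v_7], [v_8]
  1-simplices (27): (27 of them)
  2-simplices (18): (18 of them)

giving chain groups C_0 ≅ Z^9, C_1 ≅ Z^27, C_2 ≅ Z^18.

∂_1: C_1 → C_0 sends each edge [p,q] (with p < q) to q − p. For instance
  ∂[v_0,v_8] = [v_8] − [v_0].
The 9×27 boundary matrix has rank 8 and Smith normal form diag(1,1,1,1,1,1,1,1).

Boundary ∂_2: C_2 → C_1 sends each 2-simplex [p,q,r] to [q,r] − [p,r] + [p,q]. For instance
  ∂[v_0,v_6,v_8] = [v_6,v_8] − [v_0,v_8] + [v_0,v_6],
  ∂[v_3,v_5,v_7] = [v_5,v_7] − [v_3,v_7] + [v_3,v_5].
This gives a 27×18 integer matrix of rank 18; reducing to Smith normal form yields diagonal entries (1,1,1,1,1,1,1,1,1,1,1,1,1,1,1,1,1,2).

From H_k ≅ ker(∂_k) / im(∂_{k+1}) we obtain:

  H_0: rank C_0 − rank ∂_1 = 9 − 8 = 1, and the invariant factors of ∂_1 are all 1, so H_0 ≅ Z.
  H_1: rank ker ∂_1 − rank ∂_2 = (27 − 8) − 18 = 1, and ∂_2 has invariant factor 2 > 1, so H_1 ≅ Z ⊕ Z_2.
  H_2: rank ker ∂_2 − rank ∂_3 = (18 − 18) − 0 = 0, and there is no ∂_3, so H_2 ≅ 0.

As a check, the Euler characteristic is 9 − 27 + 18 = 0, which agrees with 1 − 1 + 0 = 0.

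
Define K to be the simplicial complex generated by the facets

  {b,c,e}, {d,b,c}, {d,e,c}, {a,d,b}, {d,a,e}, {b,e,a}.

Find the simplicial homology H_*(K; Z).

Fix the vertex order a < b < c < d < e and write every simplex with vertices in increasing order. Then dim K = 2 and the simplices of K are:

  0-simplices (5): a, b, c, d, e
  1-simplices (9): ab, ad, ae, bc, bd, be, cd, ce, de
  2-simplices (6): abd, abe, ade, bcd, bce, cde

so the chain groups are C_0 ≅ Z^5, C_1 ≅ Z^9, C_2 ≅ Z^6.

The boundary map ∂_1: C_1 → C_0 is given by ∂[p,q] = [q] − [p].
This gives a 5×9 integer matrix of rank 4; reducing to Smith normal form yields diagonal entries (1,1,1,1).

The boundary map ∂_2: C_2 → C_1 acts by ∂[p,q,r] = [q,r] − [p,r] + [p,q]. For instance
  ∂ade = de − ae + ad,
  ∂abd = bd − ad + ab.
As a 9×6 matrix over Z this has rank 5, with invariant factors (1,1,1,1,1).

From H_k ≅ ker(∂_k) / im(∂_{k+1}) we obtain:

  H_0: rank C_0 − rank ∂_1 = 5 − 4 = 1, and the invariant factors of ∂_1 are all 1, so H_0 ≅ Z.
  H_1: rank ker ∂_1 − rank ∂_2 = (9 − 4) − 5 = 0, and the invariant factors of ∂_2 are all 1, so H_1 ≅ 0.
  H_2: rank ker ∂_2 − rank ∂_3 = (6 − 5) − 0 = 1, and there is no ∂_3, so H_2 ≅ Z.

As a check, the Euler characteristic is 5 − 9 + 6 = 2, which agrees with 1 − 0 + 1 = 2.

H_0 ≅ Z,  H_1 = 0,  H_2 ≅ Z.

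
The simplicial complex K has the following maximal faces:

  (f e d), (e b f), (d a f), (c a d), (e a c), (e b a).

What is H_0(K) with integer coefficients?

Fix the vertex order a < b < c < d < e < f and write every simplex with vertices in increasing order. Then dim K = 2 and the simplices of K are:

  0-simplices (6): a, b, c, d, e, f
  1-simplices (12): ab, ac, ad, ae, af, be, bf, cd, ce, de, df, ef
  2-simplices (6): abe, acd, ace, adf, bef, def

so the chain groups are C_0 ≅ Z^6, C_1 ≅ Z^12, C_2 ≅ Z^6.

∂_1: C_1 → C_0 sends each edge [p,q] (with p < q) to q − p. For instance
  ∂cd = d − c.
As a 6×12 matrix over Z this has rank 5, with invariant factors (1,1,1,1,1).

The boundary map ∂_2: C_2 → C_1 sends each 2-simplex [p,q,r] to [q,r] − [p,r] + [p,q]. For instance
  ∂abe = be − ae + ab,
  ∂bef = ef − bf + be.
The 12×6 boundary matrix has rank 6 and Smith normal form diag(1,1,1,1,1,1).

Computing H_k = (kernel of ∂_k) / (image of ∂_{k+1}):

  H_0: rank C_0 − rank ∂_1 = 6 − 5 = 1, and the invariant factors of ∂_1 are all 1, so H_0 = Z.

H_0 = Z.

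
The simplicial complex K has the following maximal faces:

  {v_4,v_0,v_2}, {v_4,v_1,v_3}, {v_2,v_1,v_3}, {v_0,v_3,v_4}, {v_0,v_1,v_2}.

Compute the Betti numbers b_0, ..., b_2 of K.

Take the total order v_0 < v_1 < v_2 < v_3 < v_4 on the vertex set. Then K (dimension 2) consists of the simplices:

  0-simplices (5): [v_0], [v_1], [v_2], [v_3], [v_4]
  1-simplices (10): [v_0,v_1], [v_0,v_2], [v_0,v_3], [v_0,v_4], [v_1,v_2], [v_1,v_3], [v_1,v_4], [v_2,v_3], [v_2,v_4], [v_3,v_4]
  2-simplices (5): [v_0,v_1,v_2], [v_0,v_2,v_4], [v_0,v_3,v_4], [v_1,v_2,v_3], [v_1,v_3,v_4]

Hence C_0 ≅ Z^5, C_1 ≅ Z^10, C_2 ≅ Z^5.

The boundary map ∂_1: C_1 → C_0 maps an edge to its endpoints' difference, ∂[p,q] = q − p. For instance
  ∂[v_0,v_3] = [v_3] − [v_0].
The resulting 5×10 matrix has rank 4, and its Smith normal form has invariant factors (1,1,1,1).

∂_2: C_2 → C_1 acts by ∂[p,q,r] = [q,r] − [p,r] + [p,q]. For instance
  ∂[v_1,v_2,v_3] = [v_2,v_3] − [v_1,v_3] + [v_1,v_2],
  ∂[v_0,v_3,v_4] = [v_3,v_4] − [v_0,v_4] + [v_0,v_3].
This gives a 10×5 integer matrix of rank 5; reducing to Smith normal form yields diagonal entries (1,1,1,1,1).

Reading off H_k = ker ∂_k / im ∂_{k+1}:

  H_0: rank C_0 − rank ∂_1 = 5 − 4 = 1, and the invariant factors of ∂_1 are all 1, so H_0 ≅ Z.
  H_1: rank ker ∂_1 − rank ∂_2 = (10 − 4) − 5 = 1, and the invariant factors of ∂_2 are all 1, so H_1 ≅ Z.
  H_2: rank ker ∂_2 − rank ∂_3 = (5 − 5) − 0 = 0, and there is no ∂_3, so H_2 ≅ 0.

Hence the Betti numbers are b_0 = 1, b_1 = 1, b_2 = 0.

b_0 = 1, b_1 = 1, b_2 = 0.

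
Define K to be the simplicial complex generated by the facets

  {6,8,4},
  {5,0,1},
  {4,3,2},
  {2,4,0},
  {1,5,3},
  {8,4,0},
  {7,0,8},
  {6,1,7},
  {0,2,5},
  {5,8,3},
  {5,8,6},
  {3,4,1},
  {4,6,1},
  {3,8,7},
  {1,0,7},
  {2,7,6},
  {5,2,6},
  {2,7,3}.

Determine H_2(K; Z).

H_2 ≅ Z.

Take the total order 0 < 1 < 2 < 3 < 4 < 5 < 6 < 7 < 8 on the vertex set. Then K (dimension 2) consists of the simplices:

  0-simplices (9): [0], [1], [2], [3], [4], [5], [6], [7], [8]
  1-simplices (27): (27 of them)
  2-simplices (18): [0,1,5], [0,1,7], [0,2,4], [0,2,5], [0,4,8], [0,7,8], [1,3,4], [1,3,5], [1,4,6], [1,6,7], [2,3,4], [2,3,7], [2,5,6], [2,6,7], [3,5,8], [3,7,8], [4,6,8], [5,6,8]

Hence C_0 ≅ Z^9, C_1 ≅ Z^27, C_2 ≅ Z^18.

∂_1: C_1 → C_0 maps an edge to its endpoints' difference, ∂[p,q] = q − p.
The 9×27 boundary matrix has rank 8 and Smith normal form diag(1,1,1,1,1,1,1,1).

Boundary ∂_2: C_2 → C_1 acts by ∂[p,q,r] = [q,r] − [p,r] + [p,q]. For instance
  ∂[0,1,5] = [1,5] − [0,5] + [0,1],
  ∂[1,3,5] = [3,5] − [1,5] + [1,3].
As a 27×18 matrix over Z this has rank 17, with invariant factors (1,1,1,1,1,1,1,1,1,1,1,1,1,1,1,1,1).

From H_k ≅ ker(∂_k) / im(∂_{k+1}) we obtain:

  H_2: rank ker ∂_2 − rank ∂_3 = (18 − 17) − 0 = 1, and there is no ∂_3, so H_2 = Z.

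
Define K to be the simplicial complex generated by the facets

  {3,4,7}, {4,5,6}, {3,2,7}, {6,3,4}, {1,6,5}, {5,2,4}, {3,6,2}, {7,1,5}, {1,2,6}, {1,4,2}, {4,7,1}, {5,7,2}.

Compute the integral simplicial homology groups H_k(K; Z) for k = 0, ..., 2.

H_0 = Z,  H_1 = Z/2,  H_2 = 0.

Order the vertices as 1 < 2 < 3 < 4 < 5 < 6 < 7. Listing each simplex with vertices in this order, K has dimension 2 with simplices:

  0-simplices (7): [1], [2], [3], [4], [5], [6], [7]
  1-simplices (18): [1,2], [1,4], [1,5], [1,6], [1,7], [2,3], [2,4], [2,5], [2,6], [2,7], [3,4], [3,6], [3,7], [4,5], [4,6], [4,7], [5,6], [5,7]
  2-simplices (12): [1,2,4], [1,2,6], [1,4,7], [1,5,6], [1,5,7], [2,3,6], [2,3,7], [2,4,5], [2,5,7], [3,4,6], [3,4,7], [4,5,6]

giving chain groups C_0 ≅ Z^7, C_1 ≅ Z^18, C_2 ≅ Z^12.

∂_1: C_1 → C_0 maps an edge to its endpoints' difference, ∂[p,q] = q − p. For instance
  ∂[2,4] = [4] − [2].
The resulting 7×18 matrix has rank 6, and its Smith normal form has invariant factors (1,1,1,1,1,1).

Boundary ∂_2: C_2 → C_1 acts by ∂[p,q,r] = [q,r] − [p,r] + [p,q]. For instance
  ∂[2,5,7] = [5,7] − [2,7] + [2,5],
  ∂[1,5,7] = [5,7] − [1,7] + [1,5].
This gives a 18×12 integer matrix of rank 12; reducing to Smith normal form yields diagonal entries (1,1,1,1,1,1,1,1,1,1,1,2).

Reading off H_k = ker ∂_k / im ∂_{k+1}:

  H_0: rank C_0 − rank ∂_1 = 7 − 6 = 1, and the invariant factors of ∂_1 are all 1, so H_0 ≅ Z.
  H_1: rank ker ∂_1 − rank ∂_2 = (18 − 6) − 12 = 0, and ∂_2 has invariant factor 2 > 1, so H_1 ≅ Z/2.
  H_2: rank ker ∂_2 − rank ∂_3 = (12 − 12) − 0 = 0, and there is no ∂_3, so H_2 ≅ 0.

As a check, the Euler characteristic is 7 − 18 + 12 = 1, which agrees with 1 − 0 + 0 = 1.
(K is a triangulation of the real projective plane RP^2.)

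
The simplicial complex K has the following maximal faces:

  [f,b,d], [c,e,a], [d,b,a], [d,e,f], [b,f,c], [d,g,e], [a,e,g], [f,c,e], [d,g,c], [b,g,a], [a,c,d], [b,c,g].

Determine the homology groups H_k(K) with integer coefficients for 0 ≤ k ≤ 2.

H_0 ≅ Z,  H_1 ≅ Z/2,  H_2 = 0.

Fix the vertex order a < b < c < d < e < f < g and write every simplex with vertices in increasing order. Then dim K = 2 and the simplices of K are:

  0-simplices (7): a, b, c, d, e, f, g
  1-simplices (18): ab, ac, ad, ae, ag, bc, bd, bf, bg, cd, ce, cf, cg, de, df, dg, ef, eg
  2-simplices (12): abd, abg, acd, ace, aeg, bcf, bcg, bdf, cdg, cef, def, deg

giving chain groups C_0 ≅ Z^7, C_1 ≅ Z^18, C_2 ≅ Z^12.

The boundary map ∂_1: C_1 → C_0 sends each edge [p,q] (with p < q) to q − p.
The 7×18 boundary matrix has rank 6 and Smith normal form diag(1,1,1,1,1,1).

∂_2: C_2 → C_1 sends each 2-simplex [p,q,r] to [q,r] − [p,r] + [p,q]. For instance
  ∂cef = ef − cf + ce,
  ∂abd = bd − ad + ab.
The 18×12 boundary matrix has rank 12 and Smith normal form diag(1,1,1,1,1,1,1,1,1,1,1,2).

Reading off H_k = ker ∂_k / im ∂_{k+1}:

  H_0: rank C_0 − rank ∂_1 = 7 − 6 = 1, and the invariant factors of ∂_1 are all 1, so H_0 = Z.
  H_1: rank ker ∂_1 − rank ∂_2 = (18 − 6) − 12 = 0, and ∂_2 has invariant factor 2 > 1, so H_1 = Z/2.
  H_2: rank ker ∂_2 − rank ∂_3 = (12 − 12) − 0 = 0, and there is no ∂_3, so H_2 = 0.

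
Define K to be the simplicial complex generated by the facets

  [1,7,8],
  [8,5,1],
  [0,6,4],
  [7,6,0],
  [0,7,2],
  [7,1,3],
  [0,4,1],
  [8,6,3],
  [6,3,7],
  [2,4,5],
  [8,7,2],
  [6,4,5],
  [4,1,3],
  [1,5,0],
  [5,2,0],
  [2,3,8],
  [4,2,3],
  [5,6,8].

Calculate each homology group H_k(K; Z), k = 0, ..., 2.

Take the total order 0 < 1 < 2 < 3 < 4 < 5 < 6 < 7 < 8 on the vertex set. Then K (dimension 2) consists of the simplices:

  0-simplices (9): [0], [1], [2], [3], [4], [5], [6], [7], [8]
  1-simplices (27): (27 of them)
  2-simplices (18): [0,1,4], [0,1,5], [0,2,5], [0,2,7], [0,4,6], [0,6,7], [1,3,4], [1,3,7], [1,5,8], [1,7,8], [2,3,4], [2,3,8], [2,4,5], [2,7,8], [3,6,7], [3,6,8], [4,5,6], [5,6,8]

so the chain groups are C_0 ≅ Z^9, C_1 ≅ Z^27, C_2 ≅ Z^18.

The boundary map ∂_1: C_1 → C_0 sends each edge [p,q] (with p < q) to q − p.
The resulting 9×27 matrix has rank 8, and its Smith normal form has invariant factors (1,1,1,1,1,1,1,1).

The boundary map ∂_2: C_2 → C_1 maps a triangle to the signed sum of its edges. For instance
  ∂[3,6,8] = [6,8] − [3,8] + [3,6],
  ∂[0,1,4] = [1,4] − [0,4] + [0,1].
This gives a 27×18 integer matrix of rank 18; reducing to Smith normal form yields diagonal entries (1,1,1,1,1,1,1,1,1,1,1,1,1,1,1,1,1,2).

From H_k ≅ ker(∂_k) / im(∂_{k+1}) we obtain:

  H_0: rank C_0 − rank ∂_1 = 9 − 8 = 1, and the invariant factors of ∂_1 are all 1, so H_0 ≅ Z.
  H_1: rank ker ∂_1 − rank ∂_2 = (27 − 8) − 18 = 1, and ∂_2 has invariant factor 2 > 1, so H_1 ≅ Z ⊕ Z/2Z.
  H_2: rank ker ∂_2 − rank ∂_3 = (18 − 18) − 0 = 0, and there is no ∂_3, so H_2 ≅ 0.

As a check, the Euler characteristic is 9 − 27 + 18 = 0, which agrees with 1 − 1 + 0 = 0.
(K is a triangulation of the Klein bottle.)

H_0 ≅ Z,  H_1 ≅ Z ⊕ Z/2Z,  H_2 = 0.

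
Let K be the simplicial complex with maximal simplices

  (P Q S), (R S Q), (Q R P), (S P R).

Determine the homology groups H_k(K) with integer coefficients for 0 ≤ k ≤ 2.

H_0 ≅ Z,  H_1 = 0,  H_2 ≅ Z.

We work with the vertex ordering P < Q < R < S. The simplices of K, each written with vertices in increasing order, are:

  0-simplices (4): P, Q, R, S
  1-simplices (6): PQ, PR, PS, QR, QS, RS
  2-simplices (4): PQR, PQS, PRS, QRS

so the chain groups are C_0 ≅ Z^4, C_1 ≅ Z^6, C_2 ≅ Z^4.

∂_1: C_1 → C_0 sends each edge [p,q] (with p < q) to q − p. For instance
  ∂RS = S − R.
The resulting 4×6 matrix has rank 3, and its Smith normal form has invariant factors (1,1,1).

∂_2: C_2 → C_1 maps a triangle to the signed sum of its edges. For instance
  ∂QRS = RS − QS + QR,
  ∂PQR = QR − PR + PQ.
As a 6×4 matrix over Z this has rank 3, with invariant factors (1,1,1).

From H_k ≅ ker(∂_k) / im(∂_{k+1}) we obtain:

  H_0: rank C_0 − rank ∂_1 = 4 − 3 = 1, and the invariant factors of ∂_1 are all 1, so H_0 ≅ Z.
  H_1: rank ker ∂_1 − rank ∂_2 = (6 − 3) − 3 = 0, and the invariant factors of ∂_2 are all 1, so H_1 ≅ 0.
  H_2: rank ker ∂_2 − rank ∂_3 = (4 − 3) − 0 = 1, and there is no ∂_3, so H_2 ≅ Z.

As a check, the Euler characteristic is 4 − 6 + 4 = 2, which agrees with 1 − 0 + 1 = 2.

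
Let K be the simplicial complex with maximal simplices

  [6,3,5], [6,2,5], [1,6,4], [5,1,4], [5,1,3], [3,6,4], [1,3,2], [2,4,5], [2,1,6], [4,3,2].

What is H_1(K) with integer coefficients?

Take the total order 1 < 2 < 3 < 4 < 5 < 6 on the vertex set. Then K (dimension 2) consists of the simplices:

  0-simplices (6): [1], [2], [3], [4], [5], [6]
  1-simplices (15): [1,2], [1,3], [1,4], [1,5], [1,6], [2,3], [2,4], [2,5], [2,6], [3,4], [3,5], [3,6], [4,5], [4,6], [5,6]
  2-simplices (10): [1,2,3], [1,2,6], [1,3,5], [1,4,5], [1,4,6], [2,3,4], [2,4,5], [2,5,6], [3,4,6], [3,5,6]

giving chain groups C_0 ≅ Z^6, C_1 ≅ Z^15, C_2 ≅ Z^10.

The boundary map ∂_1: C_1 → C_0 sends each edge [p,q] (with p < q) to q − p. For instance
  ∂[2,4] = [4] − [2].
This gives a 6×15 integer matrix of rank 5; reducing to Smith normal form yields diagonal entries (1,1,1,1,1).

The boundary map ∂_2: C_2 → C_1 sends each 2-simplex [p,q,r] to [q,r] − [p,r] + [p,q]. For instance
  ∂[2,5,6] = [5,6] − [2,6] + [2,5],
  ∂[2,4,5] = [4,5] − [2,5] + [2,4].
As a 15×10 matrix over Z this has rank 10, with invariant factors (1,1,1,1,1,1,1,1,1,2).

Computing H_k = (kernel of ∂_k) / (image of ∂_{k+1}):

  H_1: rank ker ∂_1 − rank ∂_2 = (15 − 5) − 10 = 0, and ∂_2 has invariant factor 2 > 1, so H_1 = Z_2.

H_1 = Z_2.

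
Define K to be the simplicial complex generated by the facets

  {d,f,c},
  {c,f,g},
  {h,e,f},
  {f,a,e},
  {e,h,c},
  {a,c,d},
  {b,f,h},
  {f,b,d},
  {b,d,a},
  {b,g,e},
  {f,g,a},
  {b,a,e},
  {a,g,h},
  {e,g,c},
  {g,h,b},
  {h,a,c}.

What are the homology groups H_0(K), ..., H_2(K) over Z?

H_0 ≅ Z,  H_1 ≅ Z^2,  H_2 ≅ Z.

We work with the vertex ordering a < b < c < d < e < f < g < h. The simplices of K, each written with vertices in increasing order, are:

  0-simplices (8): a, b, c, d, e, f, g, h
  1-simplices (24): ab, ac, ad, ae, af, ag, ah, bd, be, bf, bg, bh, cd, ce, cf, cg, ch, df, ef, eg, eh, fg, fh, gh
  2-simplices (16): abd, abe, acd, ach, aef, afg, agh, bdf, beg, bfh, bgh, cdf, ceg, ceh, cfg, efh

Hence C_0 ≅ Z^8, C_1 ≅ Z^24, C_2 ≅ Z^16.

Boundary ∂_1: C_1 → C_0 is given by ∂[p,q] = [q] − [p].
The resulting 8×24 matrix has rank 7, and its Smith normal form has invariant factors (1,1,1,1,1,1,1).

∂_2: C_2 → C_1 sends each 2-simplex [p,q,r] to [q,r] − [p,r] + [p,q]. For instance
  ∂bfh = fh − bh + bf,
  ∂bdf = df − bf + bd.
The 24×16 boundary matrix has rank 15 and Smith normal form diag(1,1,1,1,1,1,1,1,1,1,1,1,1,1,1).

From H_k ≅ ker(∂_k) / im(∂_{k+1}) we obtain:

  H_0: rank C_0 − rank ∂_1 = 8 − 7 = 1, and the invariant factors of ∂_1 are all 1, so H_0 ≅ Z.
  H_1: rank ker ∂_1 − rank ∂_2 = (24 − 7) − 15 = 2, and the invariant factors of ∂_2 are all 1, so H_1 ≅ Z^2.
  H_2: rank ker ∂_2 − rank ∂_3 = (16 − 15) − 0 = 1, and there is no ∂_3, so H_2 ≅ Z.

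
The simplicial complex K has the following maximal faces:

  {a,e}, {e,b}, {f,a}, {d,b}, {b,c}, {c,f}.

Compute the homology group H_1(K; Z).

H_1 ≅ Z.

Order the vertices as a < b < c < d < e < f. Listing each simplex with vertices in this order, K has dimension 1 with simplices:

  0-simplices (6): a, b, c, d, e, f
  1-simplices (6): ae, af, bc, bd, be, cf

giving chain groups C_0 ≅ Z^6, C_1 ≅ Z^6.

∂_1: C_1 → C_0 is given by ∂[p,q] = [q] − [p].
The 6×6 boundary matrix has rank 5 and Smith normal form diag(1,1,1,1,1).

Now H_k = ker ∂_k / im ∂_{k+1}, so:

  H_1: rank ker ∂_1 − rank ∂_2 = (6 − 5) − 0 = 1, and there is no ∂_2, so H_1 = Z.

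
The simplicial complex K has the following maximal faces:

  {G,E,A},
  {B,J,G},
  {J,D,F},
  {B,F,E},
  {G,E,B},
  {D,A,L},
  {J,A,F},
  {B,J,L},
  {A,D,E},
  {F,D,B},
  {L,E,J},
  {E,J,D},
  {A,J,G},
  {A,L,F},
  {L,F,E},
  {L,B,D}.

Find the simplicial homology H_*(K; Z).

H_0 = Z,  H_1 = Z^2,  H_2 = Z.

Fix the vertex order A < B < D < E < F < G < J < L and write every simplex with vertices in increasing order. Then dim K = 2 and the simplices of K are:

  0-simplices (8): A, B, D, E, F, G, J, L
  1-simplices (24): AD, AE, AF, AG, AJ, AL, BD, BE, BF, BG, BJ, BL, DE, DF, DJ, DL, EF, EG, EJ, EL, FJ, FL, GJ, JL
  2-simplices (16): ADE, ADL, AEG, AFJ, AFL, AGJ, BDF, BDL, BEF, BEG, BGJ, BJL, DEJ, DFJ, EFL, EJL

Hence C_0 ≅ Z^8, C_1 ≅ Z^24, C_2 ≅ Z^16.

∂_1: C_1 → C_0 maps an edge to its endpoints' difference, ∂[p,q] = q − p. For instance
  ∂DL = L − D.
This gives a 8×24 integer matrix of rank 7; reducing to Smith normal form yields diagonal entries (1,1,1,1,1,1,1).

The boundary map ∂_2: C_2 → C_1 maps a triangle to the signed sum of its edges. For instance
  ∂DFJ = FJ − DJ + DF,
  ∂BJL = JL − BL + BJ.
The 24×16 boundary matrix has rank 15 and Smith normal form diag(1,1,1,1,1,1,1,1,1,1,1,1,1,1,1).

From H_k ≅ ker(∂_k) / im(∂_{k+1}) we obtain:

  H_0: rank C_0 − rank ∂_1 = 8 − 7 = 1, and the invariant factors of ∂_1 are all 1, so H_0 ≅ Z.
  H_1: rank ker ∂_1 − rank ∂_2 = (24 − 7) − 15 = 2, and the invariant factors of ∂_2 are all 1, so H_1 ≅ Z^2.
  H_2: rank ker ∂_2 − rank ∂_3 = (16 − 15) − 0 = 1, and there is no ∂_3, so H_2 ≅ Z.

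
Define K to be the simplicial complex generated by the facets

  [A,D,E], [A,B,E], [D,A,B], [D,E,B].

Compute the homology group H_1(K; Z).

Take the total order A < B < D < E on the vertex set. Then K (dimension 2) consists of the simplices:

  0-simplices (4): A, B, D, E
  1-simplices (6): AB, AD, AE, BD, BE, DE
  2-simplices (4): ABD, ABE, ADE, BDE

Hence C_0 ≅ Z^4, C_1 ≅ Z^6, C_2 ≅ Z^4.

Boundary ∂_1: C_1 → C_0 maps an edge to its endpoints' difference, ∂[p,q] = q − p. For instance
  ∂BE = E − B.
As a 4×6 matrix over Z this has rank 3, with invariant factors (1,1,1).

Boundary ∂_2: C_2 → C_1 sends each 2-simplex [p,q,r] to [q,r] − [p,r] + [p,q]. For instance
  ∂BDE = DE − BE + BD,
  ∂ABD = BD − AD + AB.
The resulting 6×4 matrix has rank 3, and its Smith normal form has invariant factors (1,1,1).

From H_k ≅ ker(∂_k) / im(∂_{k+1}) we obtain:

  H_1: rank ker ∂_1 − rank ∂_2 = (6 − 3) − 3 = 0, and the invariant factors of ∂_2 are all 1, so H_1 ≅ 0.

(K is a triangulation of the 2-sphere S^2.)

H_1 ≅ 0.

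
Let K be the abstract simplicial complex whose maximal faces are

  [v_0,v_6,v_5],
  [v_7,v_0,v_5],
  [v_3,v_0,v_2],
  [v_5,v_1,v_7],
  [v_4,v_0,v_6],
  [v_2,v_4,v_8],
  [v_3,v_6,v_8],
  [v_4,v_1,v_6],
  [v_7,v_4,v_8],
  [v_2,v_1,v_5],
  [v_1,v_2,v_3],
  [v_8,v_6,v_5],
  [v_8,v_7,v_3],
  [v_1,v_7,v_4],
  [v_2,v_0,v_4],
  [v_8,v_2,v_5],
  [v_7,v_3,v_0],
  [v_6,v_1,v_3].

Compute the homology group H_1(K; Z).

H_1 ≅ Z^2.

Take the total order v_0 < v_1 < v_2 < v_3 < v_4 < v_5 < v_6 < v_7 < v_8 on the vertex set. Then K (dimension 2) consists of the simplices:

  0-simplices (9): [v_0], [v_1], [v_2], [v_3], [v_4], [v_5], [v_6], [v_7], [v_8]
  1-simplices (27): (27 of them)
  2-simplices (18): (18 of them)

giving chain groups C_0 ≅ Z^9, C_1 ≅ Z^27, C_2 ≅ Z^18.

The boundary map ∂_1: C_1 → C_0 maps an edge to its endpoints' difference, ∂[p,q] = q − p.
This gives a 9×27 integer matrix of rank 8; reducing to Smith normal form yields diagonal entries (1,1,1,1,1,1,1,1).

∂_2: C_2 → C_1 sends each 2-simplex [p,q,r] to [q,r] − [p,r] + [p,q]. For instance
  ∂[v_0,v_3,v_7] = [v_3,v_7] − [v_0,v_7] + [v_0,v_3],
  ∂[v_1,v_2,v_3] = [v_2,v_3] − [v_1,v_3] + [v_1,v_2].
This gives a 27×18 integer matrix of rank 17; reducing to Smith normal form yields diagonal entries (1,1,1,1,1,1,1,1,1,1,1,1,1,1,1,1,1).

Now H_k = ker ∂_k / im ∂_{k+1}, so:

  H_1: rank ker ∂_1 − rank ∂_2 = (27 − 8) − 17 = 2, and the invariant factors of ∂_2 are all 1, so H_1 ≅ Z^2.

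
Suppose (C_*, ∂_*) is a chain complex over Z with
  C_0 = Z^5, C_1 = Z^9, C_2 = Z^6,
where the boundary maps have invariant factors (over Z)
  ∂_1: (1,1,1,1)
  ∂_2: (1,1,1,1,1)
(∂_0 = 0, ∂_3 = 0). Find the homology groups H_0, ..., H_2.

H_0: b_0 = 5 − 0 − 4 = 1; torsion from ∂_1 factors > 1: none. So H_0 ≅ Z.
H_1: b_1 = 9 − 4 − 5 = 0; torsion from ∂_2 factors > 1: none. So H_1 ≅ 0.
H_2: b_2 = 6 − 5 − 0 = 1; torsion from ∂_3 factors > 1: none. So H_2 ≅ Z.

H_0 ≅ Z,  H_1 = 0,  H_2 ≅ Z.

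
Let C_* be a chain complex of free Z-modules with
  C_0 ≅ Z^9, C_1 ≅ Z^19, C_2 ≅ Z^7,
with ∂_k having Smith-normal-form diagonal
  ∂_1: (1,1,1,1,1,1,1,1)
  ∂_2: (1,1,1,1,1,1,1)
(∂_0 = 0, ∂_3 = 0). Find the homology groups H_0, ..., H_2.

H_0: b_0 = 9 − 0 − 8 = 1; torsion from ∂_1 factors > 1: none. So H_0 ≅ Z.
H_1: b_1 = 19 − 8 − 7 = 4; torsion from ∂_2 factors > 1: none. So H_1 ≅ Z^4.
H_2: b_2 = 7 − 7 − 0 = 0; torsion from ∂_3 factors > 1: none. So H_2 ≅ 0.

H_0 ≅ Z,  H_1 ≅ Z^4,  H_2 = 0.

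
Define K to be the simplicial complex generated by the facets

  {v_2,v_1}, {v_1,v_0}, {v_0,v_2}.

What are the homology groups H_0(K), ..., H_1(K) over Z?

H_0 = Z,  H_1 = Z.

Fix the vertex order v_0 < v_1 < v_2 and write every simplex with vertices in increasing order. Then dim K = 1 and the simplices of K are:

  0-simplices (3): [v_0], [v_1], [v_2]
  1-simplices (3): [v_0,v_1], [v_0,v_2], [v_1,v_2]

giving chain groups C_0 ≅ Z^3, C_1 ≅ Z^3.

The boundary map ∂_1: C_1 → C_0 maps an edge to its endpoints' difference, ∂[p,q] = q − p. For instance
  ∂[v_0,v_2] = [v_2] − [v_0].
The resulting 3×3 matrix has rank 2, and its Smith normal form has invariant factors (1,1).

Now H_k = ker ∂_k / im ∂_{k+1}, so:

  H_0: rank C_0 − rank ∂_1 = 3 − 2 = 1, and the invariant factors of ∂_1 are all 1, so H_0 ≅ Z.
  H_1: rank ker ∂_1 − rank ∂_2 = (3 − 2) − 0 = 1, and there is no ∂_2, so H_1 ≅ Z.

(K is a triangulation of the circle S^1.)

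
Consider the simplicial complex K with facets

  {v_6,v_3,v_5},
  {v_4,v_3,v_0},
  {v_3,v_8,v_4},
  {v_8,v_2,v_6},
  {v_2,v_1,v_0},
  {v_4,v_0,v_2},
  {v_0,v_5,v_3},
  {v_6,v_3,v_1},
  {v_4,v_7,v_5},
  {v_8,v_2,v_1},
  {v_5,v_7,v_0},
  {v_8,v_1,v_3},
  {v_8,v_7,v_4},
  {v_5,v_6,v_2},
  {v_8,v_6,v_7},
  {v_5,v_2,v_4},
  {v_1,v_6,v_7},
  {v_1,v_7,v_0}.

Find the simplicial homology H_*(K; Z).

Order the vertices as v_0 < v_1 < v_2 < v_3 < v_4 < v_5 < v_6 < v_7 < v_8. Listing each simplex with vertices in this order, K has dimension 2 with simplices:

  0-simplices (9): [v_0], [v_1], [v_2], [v_3], [v_4], [v_5], [v_6], [v_7], [v_8]
  1-simplices (27): (27 of them)
  2-simplices (18): (18 of them)

so the chain groups are C_0 ≅ Z^9, C_1 ≅ Z^27, C_2 ≅ Z^18.

∂_1: C_1 → C_0 is given by ∂[p,q] = [q] − [p].
The resulting 9×27 matrix has rank 8, and its Smith normal form has invariant factors (1,1,1,1,1,1,1,1).

∂_2: C_2 → C_1 sends each 2-simplex [p,q,r] to [q,r] − [p,r] + [p,q]. For instance
  ∂[v_2,v_6,v_8] = [v_6,v_8] − [v_2,v_8] + [v_2,v_6],
  ∂[v_1,v_3,v_8] = [v_3,v_8] − [v_1,v_8] + [v_1,v_3].
This gives a 27×18 integer matrix of rank 18; reducing to Smith normal form yields diagonal entries (1,1,1,1,1,1,1,1,1,1,1,1,1,1,1,1,1,2).

Reading off H_k = ker ∂_k / im ∂_{k+1}:

  H_0: rank C_0 − rank ∂_1 = 9 − 8 = 1, and the invariant factors of ∂_1 are all 1, so H_0 ≅ Z.
  H_1: rank ker ∂_1 − rank ∂_2 = (27 − 8) − 18 = 1, and ∂_2 has invariant factor 2 > 1, so H_1 ≅ Z ⊕ Z/2.
  H_2: rank ker ∂_2 − rank ∂_3 = (18 − 18) − 0 = 0, and there is no ∂_3, so H_2 ≅ 0.

As a check, the Euler characteristic is 9 − 27 + 18 = 0, which agrees with 1 − 1 + 0 = 0.

H_0 = Z,  H_1 = Z ⊕ Z/2,  H_2 = 0.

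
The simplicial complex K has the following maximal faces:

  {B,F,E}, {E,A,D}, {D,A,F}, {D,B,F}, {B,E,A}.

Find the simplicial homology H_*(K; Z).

K has 5 vertices, 10 edges, 5 triangles.
rank ∂_0 = 0, rank ∂_1 = 4 ⇒ b_0 = 5 − 0 − 4 = 1; all invariant factors of ∂_1 are 1 so no torsion. So H_0 = Z.
rank ∂_1 = 4, rank ∂_2 = 5 ⇒ b_1 = 10 − 4 − 5 = 1; all invariant factors of ∂_2 are 1 so no torsion. So H_1 = Z.
rank ∂_2 = 5, rank ∂_3 = 0 ⇒ b_2 = 5 − 5 − 0 = 0. So H_2 = 0.

H_0 = Z,  H_1 = Z,  H_2 = 0.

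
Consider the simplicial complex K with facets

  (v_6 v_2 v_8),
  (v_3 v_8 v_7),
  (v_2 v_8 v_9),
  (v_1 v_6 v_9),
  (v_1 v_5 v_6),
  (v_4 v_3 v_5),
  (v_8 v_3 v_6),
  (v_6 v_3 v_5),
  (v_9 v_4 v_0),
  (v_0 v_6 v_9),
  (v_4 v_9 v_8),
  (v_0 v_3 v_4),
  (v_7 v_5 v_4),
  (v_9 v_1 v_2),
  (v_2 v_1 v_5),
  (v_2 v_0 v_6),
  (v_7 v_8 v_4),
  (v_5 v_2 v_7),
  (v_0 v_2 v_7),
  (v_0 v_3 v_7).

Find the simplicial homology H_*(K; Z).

H_0 ≅ Z,  H_1 ≅ Z ⊕ Z_2,  H_2 = 0.

Fix the vertex order v_0 < v_1 < v_2 < v_3 < v_4 < v_5 < v_6 < v_7 < v_8 < v_9 and write every simplex with vertices in increasing order. Then dim K = 2 and the simplices of K are:

  0-simplices (10): [v_0], [v_1], [v_2], [v_3], [v_4], [v_5], [v_6], [v_7], [v_8], [v_9]
  1-simplices (30): (30 of them)
  2-simplices (20): (20 of them)

giving chain groups C_0 ≅ Z^10, C_1 ≅ Z^30, C_2 ≅ Z^20.

∂_1: C_1 → C_0 maps an edge to its endpoints' difference, ∂[p,q] = q − p. For instance
  ∂[v_6,v_9] = [v_9] − [v_6].
As a 10×30 matrix over Z this has rank 9, with invariant factors (1,1,1,1,1,1,1,1,1).

The boundary map ∂_2: C_2 → C_1 sends each 2-simplex [p,q,r] to [q,r] − [p,r] + [p,q]. For instance
  ∂[v_4,v_7,v_8] = [v_7,v_8] − [v_4,v_8] + [v_4,v_7],
  ∂[v_1,v_6,v_9] = [v_6,v_9] − [v_1,v_9] + [v_1,v_6].
As a 30×20 matrix over Z this has rank 20, with invariant factors (1,1,1,1,1,1,1,1,1,1,1,1,1,1,1,1,1,1,1,2).

Now H_k = ker ∂_k / im ∂_{k+1}, so:

  H_0: rank C_0 − rank ∂_1 = 10 − 9 = 1, and the invariant factors of ∂_1 are all 1, so H_0 = Z.
  H_1: rank ker ∂_1 − rank ∂_2 = (30 − 9) − 20 = 1, and ∂_2 has invariant factor 2 > 1, so H_1 = Z ⊕ Z_2.
  H_2: rank ker ∂_2 − rank ∂_3 = (20 − 20) − 0 = 0, and there is no ∂_3, so H_2 = 0.

As a check, the Euler characteristic is 10 − 30 + 20 = 0, which agrees with 1 − 1 + 0 = 0.
(K is a triangulation of the Klein bottle.)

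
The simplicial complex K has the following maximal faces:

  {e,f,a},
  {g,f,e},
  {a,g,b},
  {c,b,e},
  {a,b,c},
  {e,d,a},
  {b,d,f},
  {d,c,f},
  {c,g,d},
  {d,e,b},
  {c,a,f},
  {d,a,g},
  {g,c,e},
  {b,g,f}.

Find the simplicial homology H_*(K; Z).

H_0 = Z,  H_1 = Z^2,  H_2 = Z.

K has 7 vertices, 21 edges, 14 triangles.
rank ∂_0 = 0, rank ∂_1 = 6 ⇒ b_0 = 7 − 0 − 6 = 1; all invariant factors of ∂_1 are 1 so no torsion. So H_0 ≅ Z.
rank ∂_1 = 6, rank ∂_2 = 13 ⇒ b_1 = 21 − 6 − 13 = 2; all invariant factors of ∂_2 are 1 so no torsion. So H_1 ≅ Z^2.
rank ∂_2 = 13, rank ∂_3 = 0 ⇒ b_2 = 14 − 13 − 0 = 1. So H_2 ≅ Z.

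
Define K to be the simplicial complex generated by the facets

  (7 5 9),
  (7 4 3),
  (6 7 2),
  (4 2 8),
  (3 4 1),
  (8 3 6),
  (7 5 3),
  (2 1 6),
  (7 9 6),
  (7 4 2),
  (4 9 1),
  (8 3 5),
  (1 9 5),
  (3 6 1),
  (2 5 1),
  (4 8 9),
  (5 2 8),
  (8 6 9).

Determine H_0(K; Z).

Fix the vertex order 1 < 2 < 3 < 4 < 5 < 6 < 7 < 8 < 9 and write every simplex with vertices in increasing order. Then dim K = 2 and the simplices of K are:

  0-simplices (9): [1], [2], [3], [4], [5], [6], [7], [8], [9]
  1-simplices (27): (27 of them)
  2-simplices (18): [1,2,5], [1,2,6], [1,3,4], [1,3,6], [1,4,9], [1,5,9], [2,4,7], [2,4,8], [2,5,8], [2,6,7], [3,4,7], [3,5,7], [3,5,8], [3,6,8], [4,8,9], [5,7,9], [6,7,9], [6,8,9]

Hence C_0 ≅ Z^9, C_1 ≅ Z^27, C_2 ≅ Z^18.

The boundary map ∂_1: C_1 → C_0 sends each edge [p,q] (with p < q) to q − p. For instance
  ∂[5,9] = [9] − [5].
This gives a 9×27 integer matrix of rank 8; reducing to Smith normal form yields diagonal entries (1,1,1,1,1,1,1,1).

Boundary ∂_2: C_2 → C_1 sends each 2-simplex [p,q,r] to [q,r] − [p,r] + [p,q]. For instance
  ∂[1,3,6] = [3,6] − [1,6] + [1,3],
  ∂[3,6,8] = [6,8] − [3,8] + [3,6].
This gives a 27×18 integer matrix of rank 17; reducing to Smith normal form yields diagonal entries (1,1,1,1,1,1,1,1,1,1,1,1,1,1,1,1,1).

Computing H_k = (kernel of ∂_k) / (image of ∂_{k+1}):

  H_0: rank C_0 − rank ∂_1 = 9 − 8 = 1, and the invariant factors of ∂_1 are all 1, so H_0 ≅ Z.

H_0 ≅ Z.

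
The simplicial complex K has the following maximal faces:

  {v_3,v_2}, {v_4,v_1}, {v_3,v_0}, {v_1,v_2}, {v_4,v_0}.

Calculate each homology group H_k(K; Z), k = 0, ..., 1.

H_0 = Z,  H_1 = Z.

Fix the vertex order v_0 < v_1 < v_2 < v_3 < v_4 and write every simplex with vertices in increasing order. Then dim K = 1 and the simplices of K are:

  0-simplices (5): [v_0], [v_1], [v_2], [v_3], [v_4]
  1-simplices (5): [v_0,v_3], [v_0,v_4], [v_1,v_2], [v_1,v_4], [v_2,v_3]

Hence C_0 ≅ Z^5, C_1 ≅ Z^5.

The boundary map ∂_1: C_1 → C_0 is given by ∂[p,q] = [q] − [p].
This gives a 5×5 integer matrix of rank 4; reducing to Smith normal form yields diagonal entries (1,1,1,1).

Computing H_k = (kernel of ∂_k) / (image of ∂_{k+1}):

  H_0: rank C_0 − rank ∂_1 = 5 − 4 = 1, and the invariant factors of ∂_1 are all 1, so H_0 = Z.
  H_1: rank ker ∂_1 − rank ∂_2 = (5 − 4) − 0 = 1, and there is no ∂_2, so H_1 = Z.

As a check, the Euler characteristic is 5 − 5 = 0, which agrees with 1 − 1 = 0.
(K is a triangulation of the circle S^1.)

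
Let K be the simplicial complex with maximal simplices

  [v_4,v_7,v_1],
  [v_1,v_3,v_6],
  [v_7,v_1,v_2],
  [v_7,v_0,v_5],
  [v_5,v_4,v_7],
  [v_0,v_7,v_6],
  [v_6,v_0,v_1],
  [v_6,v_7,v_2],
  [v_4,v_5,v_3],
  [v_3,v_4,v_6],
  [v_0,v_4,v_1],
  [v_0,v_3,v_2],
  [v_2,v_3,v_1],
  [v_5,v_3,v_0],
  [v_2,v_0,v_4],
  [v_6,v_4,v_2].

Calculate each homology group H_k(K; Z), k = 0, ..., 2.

K has 8 vertices, 24 edges, 16 triangles.
rank ∂_0 = 0, rank ∂_1 = 7 ⇒ b_0 = 8 − 0 − 7 = 1; all invariant factors of ∂_1 are 1 so no torsion. So H_0 = Z.
rank ∂_1 = 7, rank ∂_2 = 15 ⇒ b_1 = 24 − 7 − 15 = 2; all invariant factors of ∂_2 are 1 so no torsion. So H_1 = Z^2.
rank ∂_2 = 15, rank ∂_3 = 0 ⇒ b_2 = 16 − 15 − 0 = 1. So H_2 = Z.

H_0 = Z,  H_1 = Z^2,  H_2 = Z.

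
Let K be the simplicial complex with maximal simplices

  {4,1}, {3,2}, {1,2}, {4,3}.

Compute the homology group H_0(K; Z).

Take the total order 1 < 2 < 3 < 4 on the vertex set. Then K (dimension 1) consists of the simplices:

  0-simplices (4): [1], [2], [3], [4]
  1-simplices (4): [1,2], [1,4], [2,3], [3,4]

so the chain groups are C_0 ≅ Z^4, C_1 ≅ Z^4.

Boundary ∂_1: C_1 → C_0 maps an edge to its endpoints' difference, ∂[p,q] = q − p. For instance
  ∂[1,2] = [2] − [1].
As a 4×4 matrix over Z this has rank 3, with invariant factors (1,1,1).

Reading off H_k = ker ∂_k / im ∂_{k+1}:

  H_0: rank C_0 − rank ∂_1 = 4 − 3 = 1, and the invariant factors of ∂_1 are all 1, so H_0 = Z.

H_0 = Z.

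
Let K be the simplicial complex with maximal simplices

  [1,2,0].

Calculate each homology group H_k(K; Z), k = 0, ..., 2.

Take the total order 0 < 1 < 2 on the vertex set. Then K (dimension 2) consists of the simplices:

  0-simplices (3): [0], [1], [2]
  1-simplices (3): [0,1], [0,2], [1,2]
  2-simplices (1): [0,1,2]

Hence C_0 ≅ Z^3, C_1 ≅ Z^3, C_2 ≅ Z^1.

Boundary ∂_1: C_1 → C_0 maps an edge to its endpoints' difference, ∂[p,q] = q − p. For instance
  ∂[0,1] = [1] − [0].
The resulting 3×3 matrix has rank 2, and its Smith normal form has invariant factors (1,1).

The boundary map ∂_2: C_2 → C_1 acts by ∂[p,q,r] = [q,r] − [p,r] + [p,q]. For instance
  ∂[0,1,2] = [1,2] − [0,2] + [0,1].
This gives a 3×1 integer matrix of rank 1; reducing to Smith normal form yields diagonal entries (1).

From H_k ≅ ker(∂_k) / im(∂_{k+1}) we obtain:

  H_0: rank C_0 − rank ∂_1 = 3 − 2 = 1, and the invariant factors of ∂_1 are all 1, so H_0 ≅ Z.
  H_1: rank ker ∂_1 − rank ∂_2 = (3 − 2) − 1 = 0, and the invariant factors of ∂_2 are all 1, so H_1 ≅ 0.
  H_2: rank ker ∂_2 − rank ∂_3 = (1 − 1) − 0 = 0, and there is no ∂_3, so H_2 ≅ 0.

H_0 = Z,  H_1 = 0,  H_2 = 0.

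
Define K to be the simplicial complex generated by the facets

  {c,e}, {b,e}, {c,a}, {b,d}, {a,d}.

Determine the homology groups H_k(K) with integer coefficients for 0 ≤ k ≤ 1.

H_0 = Z,  H_1 = Z.

Take the total order a < b < c < d < e on the vertex set. Then K (dimension 1) consists of the simplices:

  0-simplices (5): a, b, c, d, e
  1-simplices (5): ac, ad, bd, be, ce

Hence C_0 ≅ Z^5, C_1 ≅ Z^5.

Boundary ∂_1: C_1 → C_0 sends each edge [p,q] (with p < q) to q − p.
As a 5×5 matrix over Z this has rank 4, with invariant factors (1,1,1,1).

From H_k ≅ ker(∂_k) / im(∂_{k+1}) we obtain:

  H_0: rank C_0 − rank ∂_1 = 5 − 4 = 1, and the invariant factors of ∂_1 are all 1, so H_0 ≅ Z.
  H_1: rank ker ∂_1 − rank ∂_2 = (5 − 4) − 0 = 1, and there is no ∂_2, so H_1 ≅ Z.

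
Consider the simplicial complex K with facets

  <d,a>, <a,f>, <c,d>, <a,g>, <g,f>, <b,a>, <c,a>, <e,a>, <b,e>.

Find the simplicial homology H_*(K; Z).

H_0 ≅ Z,  H_1 ≅ Z^3.

Order the vertices as a < b < c < d < e < f < g. Listing each simplex with vertices in this order, K has dimension 1 with simplices:

  0-simplices (7): a, b, c, d, e, f, g
  1-simplices (9): ab, ac, ad, ae, af, ag, be, cd, fg

Hence C_0 ≅ Z^7, C_1 ≅ Z^9.

The boundary map ∂_1: C_1 → C_0 sends each edge [p,q] (with p < q) to q − p.
This gives a 7×9 integer matrix of rank 6; reducing to Smith normal form yields diagonal entries (1,1,1,1,1,1).

Computing H_k = (kernel of ∂_k) / (image of ∂_{k+1}):

  H_0: rank C_0 − rank ∂_1 = 7 − 6 = 1, and the invariant factors of ∂_1 are all 1, so H_0 = Z.
  H_1: rank ker ∂_1 − rank ∂_2 = (9 − 6) − 0 = 3, and there is no ∂_2, so H_1 = Z^3.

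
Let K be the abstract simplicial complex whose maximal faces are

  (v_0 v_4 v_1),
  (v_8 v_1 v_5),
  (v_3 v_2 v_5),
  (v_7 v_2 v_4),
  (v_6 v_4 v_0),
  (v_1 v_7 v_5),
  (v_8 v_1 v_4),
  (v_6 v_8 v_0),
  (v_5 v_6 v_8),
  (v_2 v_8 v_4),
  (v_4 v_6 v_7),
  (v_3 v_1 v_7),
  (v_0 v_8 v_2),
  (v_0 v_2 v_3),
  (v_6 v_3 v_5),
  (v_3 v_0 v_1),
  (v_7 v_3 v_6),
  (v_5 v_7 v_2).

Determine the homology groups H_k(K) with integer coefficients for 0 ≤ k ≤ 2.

H_0 = Z,  H_1 = Z × Z/2,  H_2 = 0.

Take the total order v_0 < v_1 < v_2 < v_3 < v_4 < v_5 < v_6 < v_7 < v_8 on the vertex set. Then K (dimension 2) consists of the simplices:

  0-simplices (9): [v_0], [v_1], [v_2], [v_3], [v_4], [v_5], [v_6], [v_7], [v_8]
  1-simplices (27): (27 of them)
  2-simplices (18): (18 of them)

giving chain groups C_0 ≅ Z^9, C_1 ≅ Z^27, C_2 ≅ Z^18.

The boundary map ∂_1: C_1 → C_0 maps an edge to its endpoints' difference, ∂[p,q] = q − p.
As a 9×27 matrix over Z this has rank 8, with invariant factors (1,1,1,1,1,1,1,1).

∂_2: C_2 → C_1 maps a triangle to the signed sum of its edges. For instance
  ∂[v_1,v_3,v_7] = [v_3,v_7] − [v_1,v_7] + [v_1,v_3],
  ∂[v_3,v_6,v_7] = [v_6,v_7] − [v_3,v_7] + [v_3,v_6].
The 27×18 boundary matrix has rank 18 and Smith normal form diag(1,1,1,1,1,1,1,1,1,1,1,1,1,1,1,1,1,2).

Computing H_k = (kernel of ∂_k) / (image of ∂_{k+1}):

  H_0: rank C_0 − rank ∂_1 = 9 − 8 = 1, and the invariant factors of ∂_1 are all 1, so H_0 = Z.
  H_1: rank ker ∂_1 − rank ∂_2 = (27 − 8) − 18 = 1, and ∂_2 has invariant factor 2 > 1, so H_1 = Z × Z/2.
  H_2: rank ker ∂_2 − rank ∂_3 = (18 − 18) − 0 = 0, and there is no ∂_3, so H_2 = 0.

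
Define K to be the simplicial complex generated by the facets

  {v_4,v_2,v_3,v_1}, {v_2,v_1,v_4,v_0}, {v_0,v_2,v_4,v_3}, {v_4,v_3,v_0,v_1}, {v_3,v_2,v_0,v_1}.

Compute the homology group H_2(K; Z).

H_2 ≅ 0.

Order the vertices as v_0 < v_1 < v_2 < v_3 < v_4. Listing each simplex with vertices in this order, K has dimension 3 with simplices:

  0-simplices (5): [v_0], [v_1], [v_2], [v_3], [v_4]
  1-simplices (10): [v_0,v_1], [v_0,v_2], [v_0,v_3], [v_0,v_4], [v_1,v_2], [v_1,v_3], [v_1,v_4], [v_2,v_3], [v_2,v_4], [v_3,v_4]
  2-simplices (10): [v_0,v_1,v_2], [v_0,v_1,v_3], [v_0,v_1,v_4], [v_0,v_2,v_3], [v_0,v_2,v_4], [v_0,v_3,v_4], [v_1,v_2,v_3], [v_1,v_2,v_4], [v_1,v_3,v_4], [v_2,v_3,v_4]
  3-simplices (5): [v_0,v_1,v_2,v_3], [v_0,v_1,v_2,v_4], [v_0,v_1,v_3,v_4], [v_0,v_2,v_3,v_4], [v_1,v_2,v_3,v_4]

so the chain groups are C_0 ≅ Z^5, C_1 ≅ Z^10, C_2 ≅ Z^10, C_3 ≅ Z^5.

The boundary map ∂_1: C_1 → C_0 maps an edge to its endpoints' difference, ∂[p,q] = q − p. For instance
  ∂[v_1,v_4] = [v_4] − [v_1].
This gives a 5×10 integer matrix of rank 4; reducing to Smith normal form yields diagonal entries (1,1,1,1).

∂_2: C_2 → C_1 acts by ∂[p,q,r] = [q,r] − [p,r] + [p,q]. For instance
  ∂[v_0,v_1,v_3] = [v_1,v_3] − [v_0,v_3] + [v_0,v_1],
  ∂[v_0,v_3,v_4] = [v_3,v_4] − [v_0,v_4] + [v_0,v_3].
As a 10×10 matrix over Z this has rank 6, with invariant factors (1,1,1,1,1,1).

Boundary ∂_3: C_3 → C_2 sends each 3-simplex σ to the alternating sum Σ_i (−1)^i (σ with its i-th vertex removed). For instance
  ∂[v_0,v_1,v_3,v_4] = [v_1,v_3,v_4] − [v_0,v_3,v_4] + [v_0,v_1,v_4] − [v_0,v_1,v_3],
  ∂[v_0,v_1,v_2,v_3] = [v_1,v_2,v_3] − [v_0,v_2,v_3] + [v_0,v_1,v_3] − [v_0,v_1,v_2].
The resulting 10×5 matrix has rank 4, and its Smith normal form has invariant factors (1,1,1,1).

Now H_k = ker ∂_k / im ∂_{k+1}, so:

  H_2: rank ker ∂_2 − rank ∂_3 = (10 − 6) − 4 = 0, and the invariant factors of ∂_3 are all 1, so H_2 = 0.

(K is a triangulation of the 3-sphere S^3.)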